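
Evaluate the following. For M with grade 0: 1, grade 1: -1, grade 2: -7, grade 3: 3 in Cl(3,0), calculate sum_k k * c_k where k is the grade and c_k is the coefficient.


Grade-weighted sum = sum of grade_k * coefficient_k
0*1 = 0
1*(-1) = -1
2*(-7) = -14
3*3 = 9
Total = 0 + (-1) + (-14) + 9 = -6


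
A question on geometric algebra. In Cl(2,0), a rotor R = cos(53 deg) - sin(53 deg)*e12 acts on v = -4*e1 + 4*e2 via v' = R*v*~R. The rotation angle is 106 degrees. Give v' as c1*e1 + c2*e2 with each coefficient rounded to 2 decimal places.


Rotor R = cos(53deg) - sin(53deg)*e12
Rotation angle theta = 2 * 53 = 106 degrees
v' = R*v*~R rotates v by theta.
cos(106deg) = -0.2756, sin(106deg) = 0.9613
v'_1 = -4*cos(106deg) - 4*sin(106deg)
= -4*(-0.2756) - 4*0.9613
= -2.74
v'_2 = -4*sin(106deg) + 4*cos(106deg)
= -4*0.9613 + 4*(-0.2756)
= -4.95
v' = -2.74*e1 - 4.95*e2


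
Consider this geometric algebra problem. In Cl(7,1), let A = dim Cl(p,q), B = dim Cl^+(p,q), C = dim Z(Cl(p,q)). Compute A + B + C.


n = 7 + 1 = 8
Total dim = 2^8 = 256
Even subalgebra dim = 2^7 = 128
n is even, so center dim = 1
Sum = 256 + 128 + 1 = 385


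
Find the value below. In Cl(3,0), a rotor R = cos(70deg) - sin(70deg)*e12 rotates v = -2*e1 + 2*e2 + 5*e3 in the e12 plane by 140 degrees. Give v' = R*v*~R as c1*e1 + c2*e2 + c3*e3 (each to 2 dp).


Rotor R = cos(70deg) - sin(70deg)*e12
Rotation angle theta = 2 * 70 = 140 degrees in the e12 plane (e1 -> e2).
The component perpendicular to the plane (e3) is invariant: v'_3 = v3 = 5.00
cos(140deg) = -0.7660, sin(140deg) = 0.6428
v'_1 = v1*cos(theta) - v2*sin(theta) = -2*(-0.7660) - 2*0.6428 = 0.25
v'_2 = v1*sin(theta) + v2*cos(theta) = -2*0.6428 + 2*(-0.7660) = -2.82
v' = 0.25*e1 - 2.82*e2 + 5.00*e3


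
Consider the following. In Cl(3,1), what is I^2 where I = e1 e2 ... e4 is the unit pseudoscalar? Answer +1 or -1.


The pseudoscalar I = e1...e_n (product of all n generators) of Cl(p,q) satisfies I^2 = (-1)^(q + n(n-1)/2).
p = 3, q = 1, n = p + q = 4
n(n-1)/2 = 4 * 3 / 2 = 6
Exponent = q + n(n-1)/2 = 1 + 6 = 7
I^2 = (-1)^7 = -1


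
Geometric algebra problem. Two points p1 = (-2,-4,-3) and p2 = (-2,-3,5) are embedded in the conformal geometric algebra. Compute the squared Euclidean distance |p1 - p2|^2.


p1 - p2 = (0, -1, -8)
|p1 - p2|^2 = 0^2 + (-1)^2 + (-8)^2
= 0 + 1 + 64
= 65


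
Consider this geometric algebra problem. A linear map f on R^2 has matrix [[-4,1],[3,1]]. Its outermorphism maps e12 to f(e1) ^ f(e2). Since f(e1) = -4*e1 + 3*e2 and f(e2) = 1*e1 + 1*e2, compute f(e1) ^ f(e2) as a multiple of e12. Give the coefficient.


The outermorphism of a linear map f sends e1^e2 to f(e1)^f(e2).
f(e1) = -4*e1 + 3*e2
f(e2) = 1*e1 + 1*e2
f(e1) ^ f(e2) = (-4*e1 + 3*e2) ^ (1*e1 + 1*e2)
= (-4)*1*e12 + 3*1*e21
= (-4 - 3)*e12
= -7*e12
Coefficient = -7


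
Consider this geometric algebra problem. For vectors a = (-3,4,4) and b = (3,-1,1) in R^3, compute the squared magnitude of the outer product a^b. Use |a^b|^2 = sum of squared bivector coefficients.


a wedge b = (a1*b2 - a2*b1)*e12 + (a1*b3 - a3*b1)*e13 + (a2*b3 - a3*b2)*e23
e12 coeff: (-3)*(-1) - 4*3 = 3 - 12 = -9
e13 coeff: (-3)*1 - 4*3 = -3 - 12 = -15
e23 coeff: 4*1 - 4*(-1) = 4 - (-4) = 8
|a wedge b|^2 = (-9)^2 + (-15)^2 + 8^2
= 81 + 225 + 64
= 370


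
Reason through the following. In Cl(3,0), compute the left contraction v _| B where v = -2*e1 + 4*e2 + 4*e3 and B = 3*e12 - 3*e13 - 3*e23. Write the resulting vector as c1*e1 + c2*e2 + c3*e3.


Left contraction v _| B = <vB>_1 (grade-1 part of the geometric product vB).
Using e1_|e12 = e2, e2_|e12 = -e1, e1_|e13 = e3, e3_|e13 = -e1, e2_|e23 = e3, e3_|e23 = -e2:
e1 coeff: -v2*b12 - v3*b13 = -(4)*(3) - (4)*(-3) = 0
e2 coeff: v1*b12 - v3*b23 = (-2)*(3) - (4)*(-3) = 6
e3 coeff: v1*b13 + v2*b23 = (-2)*(-3) + (4)*(-3) = -6
v _| B = 0*e1 + 6*e2 - 6*e3


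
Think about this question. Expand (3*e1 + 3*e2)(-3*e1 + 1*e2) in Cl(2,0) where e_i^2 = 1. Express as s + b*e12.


Expand: (3*e1 + 3*e2)(-3*e1 + 1*e2)
= 3*(-3)*e1e1 + 3*1*e1e2 + 3*(-3)*e2e1 + 3*1*e2e2
Using e1^2 = e2^2 = 1, e2e1 = -e1e2:
Scalar part s = 3*(-3) + 3*1 = -9 + 3 = -6
Bivector part b = 3*1 - 3*(-3) = 3 - (-9) = 12
uv = -6 + 12*e12


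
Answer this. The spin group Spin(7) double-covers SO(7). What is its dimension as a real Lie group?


Spin(n) double-covers SO(n); both have Lie algebra so(n) of dimension n(n-1)/2.
n = 7
n(n-1) = 7 * 6 = 42
dim Spin(7) = 42/2 = 21


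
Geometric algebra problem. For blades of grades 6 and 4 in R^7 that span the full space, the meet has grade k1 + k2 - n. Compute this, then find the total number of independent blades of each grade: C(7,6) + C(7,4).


Meet grade = grade(A) + grade(B) - n
= 6 + 4 - 7 = 3
C(7,6) = 7
C(7,4) = 35
dim_A + dim_B = 7 + 35 = 42


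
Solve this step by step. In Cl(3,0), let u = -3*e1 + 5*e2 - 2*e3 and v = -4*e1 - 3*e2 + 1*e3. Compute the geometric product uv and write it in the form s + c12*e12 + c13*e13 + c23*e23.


In Cl(3,0): e_i^2 = 1, e_ie_j = -e_je_i for i != j.
Scalar part = u . v = (-3)*(-4) + 5*(-3) + (-2)*1
= 12 + (-15) + (-2) = -5
e12 coeff = (-3)*(-3) - 5*(-4) = 9 - (-20) = 29
e13 coeff = (-3)*1 - (-2)*(-4) = -3 - 8 = -11
e23 coeff = 5*1 - (-2)*(-3) = 5 - 6 = -1
uv = -5 + 29*e12 - 11*e13 - 1*e23


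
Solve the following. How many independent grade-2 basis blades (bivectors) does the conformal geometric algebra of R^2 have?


The conformal model of R^2 uses Cl(3,1) with m = 2 + 2 = 4 generators.
Number of grade-2 blades = C(m, 2) = C(4, 2)
= 4*3/2 = 6


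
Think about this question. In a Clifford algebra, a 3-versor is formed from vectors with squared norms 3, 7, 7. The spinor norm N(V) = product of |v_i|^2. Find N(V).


Spinor norm N(V) = |v1|^2 * |v2|^2 * ... * |v3|^2
= 3 * 7 * 7
Running product: 3, 21, 147
N(V) = 147


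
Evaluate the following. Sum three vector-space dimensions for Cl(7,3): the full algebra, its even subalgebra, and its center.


n = 7 + 3 = 10
Total dim = 2^10 = 1024
Even subalgebra dim = 2^9 = 512
n is even, so center dim = 1
Sum = 1024 + 512 + 1 = 1537


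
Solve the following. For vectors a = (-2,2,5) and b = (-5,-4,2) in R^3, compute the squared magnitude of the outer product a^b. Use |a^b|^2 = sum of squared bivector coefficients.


a wedge b = (a1*b2 - a2*b1)*e12 + (a1*b3 - a3*b1)*e13 + (a2*b3 - a3*b2)*e23
e12 coeff: (-2)*(-4) - 2*(-5) = 8 - (-10) = 18
e13 coeff: (-2)*2 - 5*(-5) = -4 - (-25) = 21
e23 coeff: 2*2 - 5*(-4) = 4 - (-20) = 24
|a wedge b|^2 = 18^2 + 21^2 + 24^2
= 324 + 441 + 576
= 1341


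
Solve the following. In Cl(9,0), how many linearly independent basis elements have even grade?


Even subalgebra dimension = 2^(n-1)
n = 9 + 0 = 9
2^(9 - 1) = 2^8 = 256
Verification: sum of C(9,k) for even k = 1 + 36 + 126 + 84 + 9 = 256
Result = 256


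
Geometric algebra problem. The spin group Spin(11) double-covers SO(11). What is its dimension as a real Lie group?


Spin(n) double-covers SO(n); both have Lie algebra so(n) of dimension n(n-1)/2.
n = 11
n(n-1) = 11 * 10 = 110
dim Spin(11) = 110/2 = 55


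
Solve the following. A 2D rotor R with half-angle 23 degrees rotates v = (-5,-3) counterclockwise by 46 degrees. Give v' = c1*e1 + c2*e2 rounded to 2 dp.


Rotor R = cos(23deg) - sin(23deg)*e12
Rotation angle theta = 2 * 23 = 46 degrees
v' = R*v*~R rotates v by theta.
cos(46deg) = 0.6947, sin(46deg) = 0.7193
v'_1 = -5*cos(46deg) - (-3)*sin(46deg)
= -5*0.6947 - (-3)*0.7193
= -1.32
v'_2 = -5*sin(46deg) + (-3)*cos(46deg)
= -5*0.7193 + (-3)*0.6947
= -5.68
v' = -1.32*e1 - 5.68*e2


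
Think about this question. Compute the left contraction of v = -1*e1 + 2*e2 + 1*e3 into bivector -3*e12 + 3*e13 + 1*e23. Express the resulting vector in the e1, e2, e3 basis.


Left contraction v _| B = <vB>_1 (grade-1 part of the geometric product vB).
Using e1_|e12 = e2, e2_|e12 = -e1, e1_|e13 = e3, e3_|e13 = -e1, e2_|e23 = e3, e3_|e23 = -e2:
e1 coeff: -v2*b12 - v3*b13 = -(2)*(-3) - (1)*(3) = 3
e2 coeff: v1*b12 - v3*b23 = (-1)*(-3) - (1)*(1) = 2
e3 coeff: v1*b13 + v2*b23 = (-1)*(3) + (2)*(1) = -1
v _| B = 3*e1 + 2*e2 - 1*e3


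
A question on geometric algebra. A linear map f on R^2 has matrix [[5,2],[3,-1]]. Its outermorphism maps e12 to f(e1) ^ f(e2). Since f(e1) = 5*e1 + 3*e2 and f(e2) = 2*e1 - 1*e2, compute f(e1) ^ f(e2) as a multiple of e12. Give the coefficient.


The outermorphism of a linear map f sends e1^e2 to f(e1)^f(e2).
f(e1) = 5*e1 + 3*e2
f(e2) = 2*e1 - 1*e2
f(e1) ^ f(e2) = (5*e1 + 3*e2) ^ (2*e1 - 1*e2)
= 5*(-1)*e12 + 3*2*e21
= (-5 - 6)*e12
= -11*e12
Coefficient = -11


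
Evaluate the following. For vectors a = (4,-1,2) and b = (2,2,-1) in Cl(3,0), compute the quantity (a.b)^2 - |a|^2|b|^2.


a . b = 4*2 + (-1)*2 + 2*(-1)
= 8 + (-2) + (-2) = 4
|a|^2 = 4^2 + (-1)^2 + 2^2 = 21
|b|^2 = 2^2 + 2^2 + (-1)^2 = 9
(a.b)^2 = 4^2 = 16
|a|^2 * |b|^2 = 21 * 9 = 189
Result = 16 - 189 = -173


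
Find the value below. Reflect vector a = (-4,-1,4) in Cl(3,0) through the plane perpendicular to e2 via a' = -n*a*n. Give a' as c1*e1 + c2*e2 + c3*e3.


Reflection formula: a' = -n*a*n, with n = e2 (unit vector, n^2 = 1).
For reflection through hyperplane perp to e2:
The component along e2 flips sign, others stay.
a = (-4, -1, 4)
a' = (-4, 1, 4)
a' = -4*e1 + 1*e2 + 4*e3


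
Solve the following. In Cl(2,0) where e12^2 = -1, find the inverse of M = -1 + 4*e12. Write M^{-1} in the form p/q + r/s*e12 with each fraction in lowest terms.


M = -1 + 4*e12, where e12^2 = -1.
Since M commutes with its reverse ~M = a - b*e12, M * ~M = a^2 - b^2*e12^2 = a^2 + b^2.
So M^{-1} = ~M / (a^2 + b^2) = (a - b*e12)/(a^2 + b^2).
a^2 + b^2 = 1 + 16 = 17
Scalar part = -1/17 = -1/17
Bivector coeff = -4/17 = -4/17
M^{-1} = -1/17 - 4/17*e12


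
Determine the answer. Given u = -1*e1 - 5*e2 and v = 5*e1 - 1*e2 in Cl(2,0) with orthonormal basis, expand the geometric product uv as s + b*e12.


Expand: (-1*e1 - 5*e2)(5*e1 - 1*e2)
= (-1)*5*e1e1 + (-1)*(-1)*e1e2 + (-5)*5*e2e1 + (-5)*(-1)*e2e2
Using e1^2 = e2^2 = 1, e2e1 = -e1e2:
Scalar part s = (-1)*5 + (-5)*(-1) = -5 + 5 = 0
Bivector part b = (-1)*(-1) - (-5)*5 = 1 - (-25) = 26
uv = 0 + 26*e12


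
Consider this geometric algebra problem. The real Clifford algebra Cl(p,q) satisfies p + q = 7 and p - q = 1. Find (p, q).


We need p + q = 7 and p - q = 1.
Adding: 2p = 7 + 1 = 8, so p = 4.
Then q = 7 - 4 = 3.
(p, q) = (4, 3)


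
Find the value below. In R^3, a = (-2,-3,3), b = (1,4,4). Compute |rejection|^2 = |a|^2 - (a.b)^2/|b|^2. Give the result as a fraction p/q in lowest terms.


|a|^2 = (-2)^2 + (-3)^2 + 3^2 = 22
|b|^2 = 1^2 + 4^2 + 4^2 = 33
a . b = (-2)*1 + (-3)*4 + 3*4 = -2
(a.b)^2 = (-2)^2 = 4
|rej|^2 = 22 - 4/33
= (726 - 4)/33
= 722/33
In lowest terms: 722/33


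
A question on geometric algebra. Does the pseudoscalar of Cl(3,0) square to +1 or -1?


The pseudoscalar I = e1...e_n (product of all n generators) of Cl(p,q) satisfies I^2 = (-1)^(q + n(n-1)/2).
p = 3, q = 0, n = p + q = 3
n(n-1)/2 = 3 * 2 / 2 = 3
Exponent = q + n(n-1)/2 = 0 + 3 = 3
I^2 = (-1)^3 = -1


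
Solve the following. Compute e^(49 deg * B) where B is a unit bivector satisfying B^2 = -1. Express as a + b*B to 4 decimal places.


For a unit bivector B with B^2 = -1, the exponential series gives
e^(theta*B) = cos(theta) + sin(theta)*B (the GA analogue of Euler's formula).
theta = 49 degrees = 0.855211 rad
cos(49 deg) = 0.6561
sin(49 deg) = 0.7547
exp(theta*B) = 0.6561 + 0.7547*B


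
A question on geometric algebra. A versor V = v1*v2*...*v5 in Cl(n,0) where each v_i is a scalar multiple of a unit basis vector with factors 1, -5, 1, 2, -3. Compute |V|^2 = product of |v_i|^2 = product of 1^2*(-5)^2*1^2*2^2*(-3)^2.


Each vector v_i has |v_i|^2 = s_i^2
Squared scales: 1^2 = 1, (-5)^2 = 25, 1^2 = 1, 2^2 = 4, (-3)^2 = 9
|V|^2 = 1 * 25 * 1 * 4 * 9
= 900


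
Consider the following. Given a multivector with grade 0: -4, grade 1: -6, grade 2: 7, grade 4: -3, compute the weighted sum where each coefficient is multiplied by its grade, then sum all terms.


Grade-weighted sum = sum of grade_k * coefficient_k
0*(-4) = 0
1*(-6) = -6
2*7 = 14
4*(-3) = -12
Total = 0 + (-6) + 14 + (-12) = -4


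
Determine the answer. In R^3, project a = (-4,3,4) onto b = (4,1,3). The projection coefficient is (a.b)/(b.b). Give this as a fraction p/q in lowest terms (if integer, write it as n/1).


Projection coefficient = (a . b) / (b . b)
a . b = (-4)*4 + 3*1 + 4*3
= -16 + 3 + 12 = -1
b . b = 4^2 + 1^2 + 3^2
= 16 + 1 + 9 = 26
Coefficient = -1/26
In lowest terms: -1/26


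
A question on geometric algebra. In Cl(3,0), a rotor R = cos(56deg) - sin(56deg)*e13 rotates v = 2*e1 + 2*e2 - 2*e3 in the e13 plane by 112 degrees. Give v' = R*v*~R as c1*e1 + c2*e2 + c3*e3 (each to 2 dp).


Rotor R = cos(56deg) - sin(56deg)*e13
Rotation angle theta = 2 * 56 = 112 degrees in the e13 plane (e1 -> e3).
The component perpendicular to the plane (e2) is invariant: v'_2 = v2 = 2.00
cos(112deg) = -0.3746, sin(112deg) = 0.9272
v'_1 = v1*cos(theta) - v3*sin(theta) = 2*(-0.3746) - (-2)*0.9272 = 1.11
v'_3 = v1*sin(theta) + v3*cos(theta) = 2*0.9272 + (-2)*(-0.3746) = 2.60
v' = 1.11*e1 + 2.00*e2 + 2.60*e3


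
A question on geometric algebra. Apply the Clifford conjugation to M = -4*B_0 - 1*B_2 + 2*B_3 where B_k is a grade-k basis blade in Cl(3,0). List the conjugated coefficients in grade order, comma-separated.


Clifford conjugate sign for grade k: (-1)^(k(k+1)/2)
Grade 0: (-1)^(0*1/2) = (-1)^0 = 1, coeff -4 -> -4
Grade 2: (-1)^(2*3/2) = (-1)^3 = -1, coeff -1 -> 1
Grade 3: (-1)^(3*4/2) = (-1)^6 = 1, coeff 2 -> 2
Conjugated coefficients: -4, 1, 2


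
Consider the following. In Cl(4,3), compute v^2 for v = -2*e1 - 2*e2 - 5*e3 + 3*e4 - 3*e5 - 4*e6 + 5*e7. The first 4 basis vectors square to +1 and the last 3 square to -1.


v^2 = sum of c_i^2 * e_i^2
Positive signature terms (e_i^2 = +1): (-2)^2 + (-2)^2 + (-5)^2 + 3^2 = 42
Negative signature terms (e_j^2 = -1): (-3)^2 + (-4)^2 + 5^2 = 50
v^2 = 42 - 50 = -8


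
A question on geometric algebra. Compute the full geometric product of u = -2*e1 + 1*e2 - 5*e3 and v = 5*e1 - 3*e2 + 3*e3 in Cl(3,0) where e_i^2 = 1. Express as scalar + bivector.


In Cl(3,0): e_i^2 = 1, e_ie_j = -e_je_i for i != j.
Scalar part = u . v = (-2)*5 + 1*(-3) + (-5)*3
= -10 + (-3) + (-15) = -28
e12 coeff = (-2)*(-3) - 1*5 = 6 - 5 = 1
e13 coeff = (-2)*3 - (-5)*5 = -6 - (-25) = 19
e23 coeff = 1*3 - (-5)*(-3) = 3 - 15 = -12
uv = -28 + 1*e12 + 19*e13 - 12*e23


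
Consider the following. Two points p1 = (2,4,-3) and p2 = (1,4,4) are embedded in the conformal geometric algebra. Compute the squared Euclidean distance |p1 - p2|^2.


p1 - p2 = (1, 0, -7)
|p1 - p2|^2 = 1^2 + 0^2 + (-7)^2
= 1 + 0 + 49
= 50


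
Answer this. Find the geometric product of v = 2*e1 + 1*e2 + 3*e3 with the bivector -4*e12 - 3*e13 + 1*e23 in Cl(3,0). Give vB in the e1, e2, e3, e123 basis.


vB has grade-1 (vector) and grade-3 (trivector) parts: vB = (v _| B) + (v ^ B).
Vector part <vB>_1:
  e1: -v2*b12 - v3*b13 = -(1)*(-4) - (3)*(-3) = 13
  e2: v1*b12 - v3*b23 = (2)*(-4) - (3)*(1) = -11
  e3: v1*b13 + v2*b23 = (2)*(-3) + (1)*(1) = -5
Trivector part <vB>_3:
  e123: v1*b23 - v2*b13 + v3*b12 = (2)*(1) - (1)*(-3) + (3)*(-4) = -7
vB = 13*e1 - 11*e2 - 5*e3 - 7*e123


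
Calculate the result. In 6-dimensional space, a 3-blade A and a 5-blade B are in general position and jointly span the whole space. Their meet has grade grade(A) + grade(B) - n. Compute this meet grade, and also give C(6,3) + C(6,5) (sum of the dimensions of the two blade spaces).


Meet grade = grade(A) + grade(B) - n
= 3 + 5 - 6 = 2
C(6,3) = 20
C(6,5) = 6
dim_A + dim_B = 20 + 6 = 26


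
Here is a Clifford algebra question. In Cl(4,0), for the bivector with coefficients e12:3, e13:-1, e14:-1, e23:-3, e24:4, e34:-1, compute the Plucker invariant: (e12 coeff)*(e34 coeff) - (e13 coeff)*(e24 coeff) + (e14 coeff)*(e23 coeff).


Plucker relation: af - be + cd
a*f = 3*(-1) = -3
b*e = (-1)*4 = -4
c*d = (-1)*(-3) = 3
af - be + cd = -3 - (-4) + 3
= 4


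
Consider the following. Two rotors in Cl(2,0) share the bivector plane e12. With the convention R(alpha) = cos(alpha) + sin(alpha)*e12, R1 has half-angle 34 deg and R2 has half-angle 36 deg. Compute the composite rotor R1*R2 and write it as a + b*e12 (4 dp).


Same-plane rotors commute and their half-angles add:
R1*R2 = cos(a1 + a2) + sin(a1 + a2)*e12.
a1 + a2 = 34 + 36 = 70 deg
cos(70 deg) = 0.3420
sin(70 deg) = 0.9397
R1*R2 = 0.3420 + 0.9397*e12


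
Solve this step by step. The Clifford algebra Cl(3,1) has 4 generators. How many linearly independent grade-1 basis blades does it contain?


Number of grade-k basis blades in Cl(p,q) with n = p + q is C(n, k).
n = 3 + 1 = 4
C(4, 1) = 4! / (1! * 3!)
= 24 / (1 * 6)
= 4


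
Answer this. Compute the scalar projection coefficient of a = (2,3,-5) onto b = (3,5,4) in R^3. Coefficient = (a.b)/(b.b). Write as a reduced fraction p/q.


Projection coefficient = (a . b) / (b . b)
a . b = 2*3 + 3*5 + (-5)*4
= 6 + 15 + (-20) = 1
b . b = 3^2 + 5^2 + 4^2
= 9 + 25 + 16 = 50
Coefficient = 1/50
In lowest terms: 1/50


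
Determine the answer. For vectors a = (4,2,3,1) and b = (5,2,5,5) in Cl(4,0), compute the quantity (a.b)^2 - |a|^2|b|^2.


a . b = 4*5 + 2*2 + 3*5 + 1*5
= 20 + 4 + 15 + 5 = 44
|a|^2 = 4^2 + 2^2 + 3^2 + 1^2 = 30
|b|^2 = 5^2 + 2^2 + 5^2 + 5^2 = 79
(a.b)^2 = 44^2 = 1936
|a|^2 * |b|^2 = 30 * 79 = 2370
Result = 1936 - 2370 = -434


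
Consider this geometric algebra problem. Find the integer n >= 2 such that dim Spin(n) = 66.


dim Spin(n) = dim so(n) = n(n-1)/2.
Solve n(n-1)/2 = 66, i.e. n^2 - n - 132 = 0.
Discriminant = 1 + 8*66 = 529
n = (1 + sqrt(529))/2 = (1 + 23)/2 = 12


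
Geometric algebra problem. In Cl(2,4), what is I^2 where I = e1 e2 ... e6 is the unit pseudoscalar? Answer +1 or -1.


The pseudoscalar I = e1...e_n (product of all n generators) of Cl(p,q) satisfies I^2 = (-1)^(q + n(n-1)/2).
p = 2, q = 4, n = p + q = 6
n(n-1)/2 = 6 * 5 / 2 = 15
Exponent = q + n(n-1)/2 = 4 + 15 = 19
I^2 = (-1)^19 = -1


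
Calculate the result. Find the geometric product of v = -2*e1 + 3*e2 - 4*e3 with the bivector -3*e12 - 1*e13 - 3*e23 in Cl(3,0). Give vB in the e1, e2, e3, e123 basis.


vB has grade-1 (vector) and grade-3 (trivector) parts: vB = (v _| B) + (v ^ B).
Vector part <vB>_1:
  e1: -v2*b12 - v3*b13 = -(3)*(-3) - (-4)*(-1) = 5
  e2: v1*b12 - v3*b23 = (-2)*(-3) - (-4)*(-3) = -6
  e3: v1*b13 + v2*b23 = (-2)*(-1) + (3)*(-3) = -7
Trivector part <vB>_3:
  e123: v1*b23 - v2*b13 + v3*b12 = (-2)*(-3) - (3)*(-1) + (-4)*(-3) = 21
vB = 5*e1 - 6*e2 - 7*e3 + 21*e123


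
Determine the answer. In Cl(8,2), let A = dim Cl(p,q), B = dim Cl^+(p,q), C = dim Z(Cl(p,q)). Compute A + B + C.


n = 8 + 2 = 10
Total dim = 2^10 = 1024
Even subalgebra dim = 2^9 = 512
n is even, so center dim = 1
Sum = 1024 + 512 + 1 = 1537


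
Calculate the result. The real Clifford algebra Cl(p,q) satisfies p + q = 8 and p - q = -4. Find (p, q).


We need p + q = 8 and p - q = -4.
Adding: 2p = 8 + (-4) = 4, so p = 2.
Then q = 8 - 2 = 6.
(p, q) = (2, 6)


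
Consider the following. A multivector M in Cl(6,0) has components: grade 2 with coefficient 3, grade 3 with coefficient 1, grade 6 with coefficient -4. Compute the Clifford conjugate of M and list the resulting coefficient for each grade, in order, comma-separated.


Clifford conjugate sign for grade k: (-1)^(k(k+1)/2)
Grade 2: (-1)^(2*3/2) = (-1)^3 = -1, coeff 3 -> -3
Grade 3: (-1)^(3*4/2) = (-1)^6 = 1, coeff 1 -> 1
Grade 6: (-1)^(6*7/2) = (-1)^21 = -1, coeff -4 -> 4
Conjugated coefficients: -3, 1, 4


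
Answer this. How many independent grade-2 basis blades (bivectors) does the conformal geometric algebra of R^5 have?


The conformal model of R^5 uses Cl(6,1) with m = 5 + 2 = 7 generators.
Number of grade-2 blades = C(m, 2) = C(7, 2)
= 7*6/2 = 21


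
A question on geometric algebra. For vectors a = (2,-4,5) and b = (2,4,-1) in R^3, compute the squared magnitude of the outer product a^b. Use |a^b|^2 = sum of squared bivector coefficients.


a wedge b = (a1*b2 - a2*b1)*e12 + (a1*b3 - a3*b1)*e13 + (a2*b3 - a3*b2)*e23
e12 coeff: 2*4 - (-4)*2 = 8 - (-8) = 16
e13 coeff: 2*(-1) - 5*2 = -2 - 10 = -12
e23 coeff: (-4)*(-1) - 5*4 = 4 - 20 = -16
|a wedge b|^2 = 16^2 + (-12)^2 + (-16)^2
= 256 + 144 + 256
= 656


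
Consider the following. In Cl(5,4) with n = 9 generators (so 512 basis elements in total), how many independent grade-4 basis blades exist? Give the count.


Number of grade-k basis blades in Cl(p,q) with n = p + q is C(n, k).
n = 5 + 4 = 9
C(9, 4) = 9! / (4! * 5!)
= 362880 / (24 * 120)
= 126


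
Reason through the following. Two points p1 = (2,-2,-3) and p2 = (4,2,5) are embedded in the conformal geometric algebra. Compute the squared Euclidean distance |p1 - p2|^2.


p1 - p2 = (-2, -4, -8)
|p1 - p2|^2 = (-2)^2 + (-4)^2 + (-8)^2
= 4 + 16 + 64
= 84


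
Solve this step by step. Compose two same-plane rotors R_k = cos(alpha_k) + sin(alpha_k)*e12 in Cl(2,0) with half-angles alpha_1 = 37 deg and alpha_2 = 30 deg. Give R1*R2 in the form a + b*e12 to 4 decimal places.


Same-plane rotors commute and their half-angles add:
R1*R2 = cos(a1 + a2) + sin(a1 + a2)*e12.
a1 + a2 = 37 + 30 = 67 deg
cos(67 deg) = 0.3907
sin(67 deg) = 0.9205
R1*R2 = 0.3907 + 0.9205*e12


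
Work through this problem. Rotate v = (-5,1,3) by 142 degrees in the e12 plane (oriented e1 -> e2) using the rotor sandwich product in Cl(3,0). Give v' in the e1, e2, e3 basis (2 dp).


Rotor R = cos(71deg) - sin(71deg)*e12
Rotation angle theta = 2 * 71 = 142 degrees in the e12 plane (e1 -> e2).
The component perpendicular to the plane (e3) is invariant: v'_3 = v3 = 3.00
cos(142deg) = -0.7880, sin(142deg) = 0.6157
v'_1 = v1*cos(theta) - v2*sin(theta) = -5*(-0.7880) - 1*0.6157 = 3.32
v'_2 = v1*sin(theta) + v2*cos(theta) = -5*0.6157 + 1*(-0.7880) = -3.87
v' = 3.32*e1 - 3.87*e2 + 3.00*e3


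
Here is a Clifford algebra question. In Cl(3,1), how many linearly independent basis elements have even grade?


Even subalgebra dimension = 2^(n-1)
n = 3 + 1 = 4
2^(4 - 1) = 2^3 = 8
Verification: sum of C(4,k) for even k = 1 + 6 + 1 = 8
Result = 8


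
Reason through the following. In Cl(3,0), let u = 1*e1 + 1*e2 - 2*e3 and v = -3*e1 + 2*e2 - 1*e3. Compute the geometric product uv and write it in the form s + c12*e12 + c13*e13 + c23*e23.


In Cl(3,0): e_i^2 = 1, e_ie_j = -e_je_i for i != j.
Scalar part = u . v = 1*(-3) + 1*2 + (-2)*(-1)
= -3 + 2 + 2 = 1
e12 coeff = 1*2 - 1*(-3) = 2 - (-3) = 5
e13 coeff = 1*(-1) - (-2)*(-3) = -1 - 6 = -7
e23 coeff = 1*(-1) - (-2)*2 = -1 - (-4) = 3
uv = 1 + 5*e12 - 7*e13 + 3*e23


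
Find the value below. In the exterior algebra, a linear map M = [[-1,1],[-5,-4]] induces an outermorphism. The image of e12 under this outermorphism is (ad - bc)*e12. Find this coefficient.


The outermorphism of a linear map f sends e1^e2 to f(e1)^f(e2).
f(e1) = -1*e1 - 5*e2
f(e2) = 1*e1 - 4*e2
f(e1) ^ f(e2) = (-1*e1 - 5*e2) ^ (1*e1 - 4*e2)
= (-1)*(-4)*e12 + (-5)*1*e21
= (4 - (-5))*e12
= 9*e12
Coefficient = 9


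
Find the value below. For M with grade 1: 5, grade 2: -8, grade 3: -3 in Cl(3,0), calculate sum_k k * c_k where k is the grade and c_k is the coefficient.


Grade-weighted sum = sum of grade_k * coefficient_k
1*5 = 5
2*(-8) = -16
3*(-3) = -9
Total = 5 + (-16) + (-9) = -20


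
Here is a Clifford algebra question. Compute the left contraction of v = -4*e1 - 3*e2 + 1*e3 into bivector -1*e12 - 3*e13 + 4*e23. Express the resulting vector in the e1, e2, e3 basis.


Left contraction v _| B = <vB>_1 (grade-1 part of the geometric product vB).
Using e1_|e12 = e2, e2_|e12 = -e1, e1_|e13 = e3, e3_|e13 = -e1, e2_|e23 = e3, e3_|e23 = -e2:
e1 coeff: -v2*b12 - v3*b13 = -(-3)*(-1) - (1)*(-3) = 0
e2 coeff: v1*b12 - v3*b23 = (-4)*(-1) - (1)*(4) = 0
e3 coeff: v1*b13 + v2*b23 = (-4)*(-3) + (-3)*(4) = 0
v _| B = 0*e1 + 0*e2 + 0*e3


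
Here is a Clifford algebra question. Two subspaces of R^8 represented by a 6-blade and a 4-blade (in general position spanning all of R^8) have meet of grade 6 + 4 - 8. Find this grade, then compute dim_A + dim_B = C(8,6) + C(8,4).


Meet grade = grade(A) + grade(B) - n
= 6 + 4 - 8 = 2
C(8,6) = 28
C(8,4) = 70
dim_A + dim_B = 28 + 70 = 98


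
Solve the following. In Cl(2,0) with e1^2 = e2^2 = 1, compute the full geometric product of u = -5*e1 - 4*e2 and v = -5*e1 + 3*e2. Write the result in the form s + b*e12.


Expand: (-5*e1 - 4*e2)(-5*e1 + 3*e2)
= (-5)*(-5)*e1e1 + (-5)*3*e1e2 + (-4)*(-5)*e2e1 + (-4)*3*e2e2
Using e1^2 = e2^2 = 1, e2e1 = -e1e2:
Scalar part s = (-5)*(-5) + (-4)*3 = 25 + (-12) = 13
Bivector part b = (-5)*3 - (-4)*(-5) = -15 - 20 = -35
uv = 13 - 35*e12


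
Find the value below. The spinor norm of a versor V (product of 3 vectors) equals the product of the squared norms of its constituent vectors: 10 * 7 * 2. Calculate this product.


Spinor norm N(V) = |v1|^2 * |v2|^2 * ... * |v3|^2
= 10 * 7 * 2
Running product: 10, 70, 140
N(V) = 140


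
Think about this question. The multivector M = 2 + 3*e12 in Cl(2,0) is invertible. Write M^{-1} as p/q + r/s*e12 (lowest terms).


M = 2 + 3*e12, where e12^2 = -1.
Since M commutes with its reverse ~M = a - b*e12, M * ~M = a^2 - b^2*e12^2 = a^2 + b^2.
So M^{-1} = ~M / (a^2 + b^2) = (a - b*e12)/(a^2 + b^2).
a^2 + b^2 = 4 + 9 = 13
Scalar part = 2/13 = 2/13
Bivector coeff = -3/13 = -3/13
M^{-1} = 2/13 - 3/13*e12


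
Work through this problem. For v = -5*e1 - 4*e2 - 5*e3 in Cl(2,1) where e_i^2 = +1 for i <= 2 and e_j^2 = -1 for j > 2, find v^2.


v^2 = sum of c_i^2 * e_i^2
Positive signature terms (e_i^2 = +1): (-5)^2 + (-4)^2 = 41
Negative signature terms (e_j^2 = -1): (-5)^2 = 25
v^2 = 41 - 25 = 16


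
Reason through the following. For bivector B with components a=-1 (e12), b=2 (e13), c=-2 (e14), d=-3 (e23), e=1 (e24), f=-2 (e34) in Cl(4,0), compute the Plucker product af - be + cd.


Plucker relation: af - be + cd
a*f = (-1)*(-2) = 2
b*e = 2*1 = 2
c*d = (-2)*(-3) = 6
af - be + cd = 2 - 2 + 6
= 6


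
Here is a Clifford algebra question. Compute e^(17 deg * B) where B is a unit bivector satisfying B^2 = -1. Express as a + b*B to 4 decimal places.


For a unit bivector B with B^2 = -1, the exponential series gives
e^(theta*B) = cos(theta) + sin(theta)*B (the GA analogue of Euler's formula).
theta = 17 degrees = 0.296706 rad
cos(17 deg) = 0.9563
sin(17 deg) = 0.2924
exp(theta*B) = 0.9563 + 0.2924*B


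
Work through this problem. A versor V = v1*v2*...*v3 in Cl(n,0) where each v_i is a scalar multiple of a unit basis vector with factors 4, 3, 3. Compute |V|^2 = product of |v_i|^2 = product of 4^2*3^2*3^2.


Each vector v_i has |v_i|^2 = s_i^2
Squared scales: 4^2 = 16, 3^2 = 9, 3^2 = 9
|V|^2 = 16 * 9 * 9
= 1296


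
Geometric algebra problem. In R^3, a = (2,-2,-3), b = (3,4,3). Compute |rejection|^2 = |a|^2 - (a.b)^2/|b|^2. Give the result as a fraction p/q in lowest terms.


|a|^2 = 2^2 + (-2)^2 + (-3)^2 = 17
|b|^2 = 3^2 + 4^2 + 3^2 = 34
a . b = 2*3 + (-2)*4 + (-3)*3 = -11
(a.b)^2 = (-11)^2 = 121
|rej|^2 = 17 - 121/34
= (578 - 121)/34
= 457/34
In lowest terms: 457/34


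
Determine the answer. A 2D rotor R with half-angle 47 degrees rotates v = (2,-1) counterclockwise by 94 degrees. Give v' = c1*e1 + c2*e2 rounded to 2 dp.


Rotor R = cos(47deg) - sin(47deg)*e12
Rotation angle theta = 2 * 47 = 94 degrees
v' = R*v*~R rotates v by theta.
cos(94deg) = -0.0698, sin(94deg) = 0.9976
v'_1 = 2*cos(94deg) - (-1)*sin(94deg)
= 2*(-0.0698) - (-1)*0.9976
= 0.86
v'_2 = 2*sin(94deg) + (-1)*cos(94deg)
= 2*0.9976 + (-1)*(-0.0698)
= 2.06
v' = 0.86*e1 + 2.06*e2


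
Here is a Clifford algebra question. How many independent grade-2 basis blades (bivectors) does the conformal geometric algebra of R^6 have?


The conformal model of R^6 uses Cl(7,1) with m = 6 + 2 = 8 generators.
Number of grade-2 blades = C(m, 2) = C(8, 2)
= 8*7/2 = 28


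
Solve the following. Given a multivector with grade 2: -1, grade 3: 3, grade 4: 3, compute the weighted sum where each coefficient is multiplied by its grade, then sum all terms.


Grade-weighted sum = sum of grade_k * coefficient_k
2*(-1) = -2
3*3 = 9
4*3 = 12
Total = -2 + 9 + 12 = 19


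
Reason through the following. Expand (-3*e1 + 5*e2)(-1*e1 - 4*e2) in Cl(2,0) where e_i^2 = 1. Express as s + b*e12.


Expand: (-3*e1 + 5*e2)(-1*e1 - 4*e2)
= (-3)*(-1)*e1e1 + (-3)*(-4)*e1e2 + 5*(-1)*e2e1 + 5*(-4)*e2e2
Using e1^2 = e2^2 = 1, e2e1 = -e1e2:
Scalar part s = (-3)*(-1) + 5*(-4) = 3 + (-20) = -17
Bivector part b = (-3)*(-4) - 5*(-1) = 12 - (-5) = 17
uv = -17 + 17*e12


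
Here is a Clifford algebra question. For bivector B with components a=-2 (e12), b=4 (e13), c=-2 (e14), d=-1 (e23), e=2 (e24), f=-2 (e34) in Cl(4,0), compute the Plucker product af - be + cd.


Plucker relation: af - be + cd
a*f = (-2)*(-2) = 4
b*e = 4*2 = 8
c*d = (-2)*(-1) = 2
af - be + cd = 4 - 8 + 2
= -2


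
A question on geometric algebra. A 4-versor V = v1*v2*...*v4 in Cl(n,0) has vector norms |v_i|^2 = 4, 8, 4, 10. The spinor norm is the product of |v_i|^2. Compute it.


Spinor norm N(V) = |v1|^2 * |v2|^2 * ... * |v4|^2
= 4 * 8 * 4 * 10
Running product: 4, 32, 128, 1280
N(V) = 1280


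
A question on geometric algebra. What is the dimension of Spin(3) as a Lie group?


Spin(n) double-covers SO(n); both have Lie algebra so(n) of dimension n(n-1)/2.
n = 3
n(n-1) = 3 * 2 = 6
dim Spin(3) = 6/2 = 3


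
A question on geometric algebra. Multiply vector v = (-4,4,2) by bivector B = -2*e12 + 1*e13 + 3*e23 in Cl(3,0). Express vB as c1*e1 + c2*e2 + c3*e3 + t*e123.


vB has grade-1 (vector) and grade-3 (trivector) parts: vB = (v _| B) + (v ^ B).
Vector part <vB>_1:
  e1: -v2*b12 - v3*b13 = -(4)*(-2) - (2)*(1) = 6
  e2: v1*b12 - v3*b23 = (-4)*(-2) - (2)*(3) = 2
  e3: v1*b13 + v2*b23 = (-4)*(1) + (4)*(3) = 8
Trivector part <vB>_3:
  e123: v1*b23 - v2*b13 + v3*b12 = (-4)*(3) - (4)*(1) + (2)*(-2) = -20
vB = 6*e1 + 2*e2 + 8*e3 - 20*e123


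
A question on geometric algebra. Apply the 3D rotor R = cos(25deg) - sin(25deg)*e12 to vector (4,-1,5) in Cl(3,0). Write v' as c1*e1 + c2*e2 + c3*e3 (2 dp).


Rotor R = cos(25deg) - sin(25deg)*e12
Rotation angle theta = 2 * 25 = 50 degrees in the e12 plane (e1 -> e2).
The component perpendicular to the plane (e3) is invariant: v'_3 = v3 = 5.00
cos(50deg) = 0.6428, sin(50deg) = 0.7660
v'_1 = v1*cos(theta) - v2*sin(theta) = 4*0.6428 - (-1)*0.7660 = 3.34
v'_2 = v1*sin(theta) + v2*cos(theta) = 4*0.7660 + (-1)*0.6428 = 2.42
v' = 3.34*e1 + 2.42*e2 + 5.00*e3


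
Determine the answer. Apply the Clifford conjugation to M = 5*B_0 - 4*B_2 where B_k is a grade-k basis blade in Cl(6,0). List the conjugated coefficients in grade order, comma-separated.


Clifford conjugate sign for grade k: (-1)^(k(k+1)/2)
Grade 0: (-1)^(0*1/2) = (-1)^0 = 1, coeff 5 -> 5
Grade 2: (-1)^(2*3/2) = (-1)^3 = -1, coeff -4 -> 4
Conjugated coefficients: 5, 4


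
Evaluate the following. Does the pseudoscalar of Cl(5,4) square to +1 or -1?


The pseudoscalar I = e1...e_n (product of all n generators) of Cl(p,q) satisfies I^2 = (-1)^(q + n(n-1)/2).
p = 5, q = 4, n = p + q = 9
n(n-1)/2 = 9 * 8 / 2 = 36
Exponent = q + n(n-1)/2 = 4 + 36 = 40
I^2 = (-1)^40 = +1


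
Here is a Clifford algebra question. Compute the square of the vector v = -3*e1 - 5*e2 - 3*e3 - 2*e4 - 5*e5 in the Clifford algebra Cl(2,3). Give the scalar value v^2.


v^2 = sum of c_i^2 * e_i^2
Positive signature terms (e_i^2 = +1): (-3)^2 + (-5)^2 = 34
Negative signature terms (e_j^2 = -1): (-3)^2 + (-2)^2 + (-5)^2 = 38
v^2 = 34 - 38 = -4


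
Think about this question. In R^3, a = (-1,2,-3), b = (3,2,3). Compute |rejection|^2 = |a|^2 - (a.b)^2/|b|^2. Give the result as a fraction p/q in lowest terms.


|a|^2 = (-1)^2 + 2^2 + (-3)^2 = 14
|b|^2 = 3^2 + 2^2 + 3^2 = 22
a . b = (-1)*3 + 2*2 + (-3)*3 = -8
(a.b)^2 = (-8)^2 = 64
|rej|^2 = 14 - 64/22
= (308 - 64)/22
= 244/22
In lowest terms: 122/11


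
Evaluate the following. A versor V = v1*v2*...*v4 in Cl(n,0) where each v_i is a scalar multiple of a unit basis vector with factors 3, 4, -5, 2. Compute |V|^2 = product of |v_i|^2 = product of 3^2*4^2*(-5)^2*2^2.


Each vector v_i has |v_i|^2 = s_i^2
Squared scales: 3^2 = 9, 4^2 = 16, (-5)^2 = 25, 2^2 = 4
|V|^2 = 9 * 16 * 25 * 4
= 14400


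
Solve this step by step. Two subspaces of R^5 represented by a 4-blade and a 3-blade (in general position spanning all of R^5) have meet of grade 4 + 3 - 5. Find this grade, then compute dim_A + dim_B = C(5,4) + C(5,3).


Meet grade = grade(A) + grade(B) - n
= 4 + 3 - 5 = 2
C(5,4) = 5
C(5,3) = 10
dim_A + dim_B = 5 + 10 = 15


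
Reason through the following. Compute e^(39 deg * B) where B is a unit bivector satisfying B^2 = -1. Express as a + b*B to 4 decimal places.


For a unit bivector B with B^2 = -1, the exponential series gives
e^(theta*B) = cos(theta) + sin(theta)*B (the GA analogue of Euler's formula).
theta = 39 degrees = 0.680678 rad
cos(39 deg) = 0.7771
sin(39 deg) = 0.6293
exp(theta*B) = 0.7771 + 0.6293*B


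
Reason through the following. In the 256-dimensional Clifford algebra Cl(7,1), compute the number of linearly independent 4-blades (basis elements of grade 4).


Number of grade-k basis blades in Cl(p,q) with n = p + q is C(n, k).
n = 7 + 1 = 8
C(8, 4) = 8! / (4! * 4!)
= 40320 / (24 * 24)
= 70


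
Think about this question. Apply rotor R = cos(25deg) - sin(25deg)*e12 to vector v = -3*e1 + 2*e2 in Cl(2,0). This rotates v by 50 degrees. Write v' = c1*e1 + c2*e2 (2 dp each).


Rotor R = cos(25deg) - sin(25deg)*e12
Rotation angle theta = 2 * 25 = 50 degrees
v' = R*v*~R rotates v by theta.
cos(50deg) = 0.6428, sin(50deg) = 0.7660
v'_1 = -3*cos(50deg) - 2*sin(50deg)
= -3*0.6428 - 2*0.7660
= -3.46
v'_2 = -3*sin(50deg) + 2*cos(50deg)
= -3*0.7660 + 2*0.6428
= -1.01
v' = -3.46*e1 - 1.01*e2


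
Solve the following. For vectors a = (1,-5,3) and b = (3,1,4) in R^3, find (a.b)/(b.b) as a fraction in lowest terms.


Projection coefficient = (a . b) / (b . b)
a . b = 1*3 + (-5)*1 + 3*4
= 3 + (-5) + 12 = 10
b . b = 3^2 + 1^2 + 4^2
= 9 + 1 + 16 = 26
Coefficient = 10/26
In lowest terms: 5/13


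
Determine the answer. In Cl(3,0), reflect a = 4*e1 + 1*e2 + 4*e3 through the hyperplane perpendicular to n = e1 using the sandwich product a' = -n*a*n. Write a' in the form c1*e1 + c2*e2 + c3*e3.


Reflection formula: a' = -n*a*n, with n = e1 (unit vector, n^2 = 1).
For reflection through hyperplane perp to e1:
The component along e1 flips sign, others stay.
a = (4, 1, 4)
a' = (-4, 1, 4)
a' = -4*e1 + 1*e2 + 4*e3


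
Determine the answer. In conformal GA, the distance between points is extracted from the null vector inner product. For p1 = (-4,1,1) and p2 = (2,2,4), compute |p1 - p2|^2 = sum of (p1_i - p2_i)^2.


p1 - p2 = (-6, -1, -3)
|p1 - p2|^2 = (-6)^2 + (-1)^2 + (-3)^2
= 36 + 1 + 9
= 46


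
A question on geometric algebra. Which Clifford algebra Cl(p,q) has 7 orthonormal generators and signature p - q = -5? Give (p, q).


We need p + q = 7 and p - q = -5.
Adding: 2p = 7 + (-5) = 2, so p = 1.
Then q = 7 - 1 = 6.
(p, q) = (1, 6)


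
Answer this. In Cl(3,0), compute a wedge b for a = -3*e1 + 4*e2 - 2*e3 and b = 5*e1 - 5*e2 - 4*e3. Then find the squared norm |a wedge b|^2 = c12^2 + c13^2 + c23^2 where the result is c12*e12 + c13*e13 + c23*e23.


a wedge b = (a1*b2 - a2*b1)*e12 + (a1*b3 - a3*b1)*e13 + (a2*b3 - a3*b2)*e23
e12 coeff: (-3)*(-5) - 4*5 = 15 - 20 = -5
e13 coeff: (-3)*(-4) - (-2)*5 = 12 - (-10) = 22
e23 coeff: 4*(-4) - (-2)*(-5) = -16 - 10 = -26
|a wedge b|^2 = (-5)^2 + 22^2 + (-26)^2
= 25 + 484 + 676
= 1185


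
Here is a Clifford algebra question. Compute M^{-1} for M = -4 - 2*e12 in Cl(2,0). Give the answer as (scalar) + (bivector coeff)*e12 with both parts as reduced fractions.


M = -4 - 2*e12, where e12^2 = -1.
Since M commutes with its reverse ~M = a - b*e12, M * ~M = a^2 - b^2*e12^2 = a^2 + b^2.
So M^{-1} = ~M / (a^2 + b^2) = (a - b*e12)/(a^2 + b^2).
a^2 + b^2 = 16 + 4 = 20
Scalar part = -4/20 = -1/5
Bivector coeff = 2/20 = 1/10
M^{-1} = -1/5 + 1/10*e12


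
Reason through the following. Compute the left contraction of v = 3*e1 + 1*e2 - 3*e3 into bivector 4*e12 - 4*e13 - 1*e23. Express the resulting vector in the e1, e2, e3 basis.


Left contraction v _| B = <vB>_1 (grade-1 part of the geometric product vB).
Using e1_|e12 = e2, e2_|e12 = -e1, e1_|e13 = e3, e3_|e13 = -e1, e2_|e23 = e3, e3_|e23 = -e2:
e1 coeff: -v2*b12 - v3*b13 = -(1)*(4) - (-3)*(-4) = -16
e2 coeff: v1*b12 - v3*b23 = (3)*(4) - (-3)*(-1) = 9
e3 coeff: v1*b13 + v2*b23 = (3)*(-4) + (1)*(-1) = -13
v _| B = -16*e1 + 9*e2 - 13*e3


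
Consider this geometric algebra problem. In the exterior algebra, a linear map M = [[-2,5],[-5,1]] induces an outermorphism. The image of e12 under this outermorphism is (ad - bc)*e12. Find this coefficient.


The outermorphism of a linear map f sends e1^e2 to f(e1)^f(e2).
f(e1) = -2*e1 - 5*e2
f(e2) = 5*e1 + 1*e2
f(e1) ^ f(e2) = (-2*e1 - 5*e2) ^ (5*e1 + 1*e2)
= (-2)*1*e12 + (-5)*5*e21
= (-2 - (-25))*e12
= 23*e12
Coefficient = 23


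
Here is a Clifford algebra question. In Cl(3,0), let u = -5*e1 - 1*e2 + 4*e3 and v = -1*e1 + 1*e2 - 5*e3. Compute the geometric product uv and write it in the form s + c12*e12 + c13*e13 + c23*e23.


In Cl(3,0): e_i^2 = 1, e_ie_j = -e_je_i for i != j.
Scalar part = u . v = (-5)*(-1) + (-1)*1 + 4*(-5)
= 5 + (-1) + (-20) = -16
e12 coeff = (-5)*1 - (-1)*(-1) = -5 - 1 = -6
e13 coeff = (-5)*(-5) - 4*(-1) = 25 - (-4) = 29
e23 coeff = (-1)*(-5) - 4*1 = 5 - 4 = 1
uv = -16 - 6*e12 + 29*e13 + 1*e23


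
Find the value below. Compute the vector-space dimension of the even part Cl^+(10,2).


Even subalgebra dimension = 2^(n-1)
n = 10 + 2 = 12
2^(12 - 1) = 2^11 = 2048
Verification: sum of C(12,k) for even k = 1 + 66 + 495 + 924 + 495 + 66 + 1 = 2048
Result = 2048


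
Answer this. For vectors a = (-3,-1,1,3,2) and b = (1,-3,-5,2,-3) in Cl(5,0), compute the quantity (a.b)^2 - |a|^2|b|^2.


a . b = (-3)*1 + (-1)*(-3) + 1*(-5) + 3*2 + 2*(-3)
= -3 + 3 + (-5) + 6 + (-6) = -5
|a|^2 = (-3)^2 + (-1)^2 + 1^2 + 3^2 + 2^2 = 24
|b|^2 = 1^2 + (-3)^2 + (-5)^2 + 2^2 + (-3)^2 = 48
(a.b)^2 = (-5)^2 = 25
|a|^2 * |b|^2 = 24 * 48 = 1152
Result = 25 - 1152 = -1127


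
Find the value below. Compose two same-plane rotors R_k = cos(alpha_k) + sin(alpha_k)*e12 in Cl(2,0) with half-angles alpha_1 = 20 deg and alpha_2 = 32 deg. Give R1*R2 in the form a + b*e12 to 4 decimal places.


Same-plane rotors commute and their half-angles add:
R1*R2 = cos(a1 + a2) + sin(a1 + a2)*e12.
a1 + a2 = 20 + 32 = 52 deg
cos(52 deg) = 0.6157
sin(52 deg) = 0.7880
R1*R2 = 0.6157 + 0.7880*e12


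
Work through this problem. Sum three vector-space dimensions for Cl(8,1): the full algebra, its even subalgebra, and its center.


n = 8 + 1 = 9
Total dim = 2^9 = 512
Even subalgebra dim = 2^8 = 256
n is odd, so center dim = 2
Sum = 512 + 256 + 2 = 770


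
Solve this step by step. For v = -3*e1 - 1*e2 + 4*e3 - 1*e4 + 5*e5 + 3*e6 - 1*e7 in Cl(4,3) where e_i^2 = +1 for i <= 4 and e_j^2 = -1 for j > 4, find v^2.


v^2 = sum of c_i^2 * e_i^2
Positive signature terms (e_i^2 = +1): (-3)^2 + (-1)^2 + 4^2 + (-1)^2 = 27
Negative signature terms (e_j^2 = -1): 5^2 + 3^2 + (-1)^2 = 35
v^2 = 27 - 35 = -8


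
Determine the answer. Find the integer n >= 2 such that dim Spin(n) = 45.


dim Spin(n) = dim so(n) = n(n-1)/2.
Solve n(n-1)/2 = 45, i.e. n^2 - n - 90 = 0.
Discriminant = 1 + 8*45 = 361
n = (1 + sqrt(361))/2 = (1 + 19)/2 = 10


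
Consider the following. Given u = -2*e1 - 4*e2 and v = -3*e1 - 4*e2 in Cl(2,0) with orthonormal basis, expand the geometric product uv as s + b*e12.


Expand: (-2*e1 - 4*e2)(-3*e1 - 4*e2)
= (-2)*(-3)*e1e1 + (-2)*(-4)*e1e2 + (-4)*(-3)*e2e1 + (-4)*(-4)*e2e2
Using e1^2 = e2^2 = 1, e2e1 = -e1e2:
Scalar part s = (-2)*(-3) + (-4)*(-4) = 6 + 16 = 22
Bivector part b = (-2)*(-4) - (-4)*(-3) = 8 - 12 = -4
uv = 22 - 4*e12


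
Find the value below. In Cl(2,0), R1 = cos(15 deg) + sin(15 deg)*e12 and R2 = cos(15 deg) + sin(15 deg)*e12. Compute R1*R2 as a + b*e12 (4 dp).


Same-plane rotors commute and their half-angles add:
R1*R2 = cos(a1 + a2) + sin(a1 + a2)*e12.
a1 + a2 = 15 + 15 = 30 deg
cos(30 deg) = 0.8660
sin(30 deg) = 0.5000
R1*R2 = 0.8660 + 0.5000*e12
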